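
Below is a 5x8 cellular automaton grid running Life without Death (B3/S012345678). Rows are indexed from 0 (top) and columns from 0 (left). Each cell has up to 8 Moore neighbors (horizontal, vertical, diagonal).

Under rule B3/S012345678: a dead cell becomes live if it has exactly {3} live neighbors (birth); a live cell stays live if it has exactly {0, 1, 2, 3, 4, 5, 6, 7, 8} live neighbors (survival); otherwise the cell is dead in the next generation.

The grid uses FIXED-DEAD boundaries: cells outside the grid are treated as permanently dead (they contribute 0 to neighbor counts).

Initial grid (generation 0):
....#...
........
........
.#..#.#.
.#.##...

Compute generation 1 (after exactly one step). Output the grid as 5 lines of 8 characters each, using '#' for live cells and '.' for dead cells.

Simulating step by step:
Generation 0 (given above): 7 live cells
Generation 1: 12 live cells
(generation 1 grid is the final answer)

Answer: ....#...
........
........
.######.
.#####..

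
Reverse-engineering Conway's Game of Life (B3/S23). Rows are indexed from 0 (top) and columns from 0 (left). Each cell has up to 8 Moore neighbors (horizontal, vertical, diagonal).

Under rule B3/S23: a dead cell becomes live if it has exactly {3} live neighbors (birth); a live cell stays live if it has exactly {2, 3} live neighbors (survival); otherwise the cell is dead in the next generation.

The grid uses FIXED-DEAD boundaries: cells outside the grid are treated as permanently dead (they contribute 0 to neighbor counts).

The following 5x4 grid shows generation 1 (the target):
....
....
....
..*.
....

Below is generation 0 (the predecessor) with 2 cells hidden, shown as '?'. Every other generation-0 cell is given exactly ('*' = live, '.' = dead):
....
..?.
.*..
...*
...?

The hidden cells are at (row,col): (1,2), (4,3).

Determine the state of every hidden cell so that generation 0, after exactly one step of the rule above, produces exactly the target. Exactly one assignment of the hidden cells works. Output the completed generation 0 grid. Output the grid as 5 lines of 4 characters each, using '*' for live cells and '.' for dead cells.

Answer: ....
....
.*..
...*
...*

Derivation:
Hidden generation-0 cells (in order): (1,2), (4,3).
A hidden cell only influences target cells in its own 3x3 neighborhood. Try each of the 2^2 = 4 assignments, step the completed generation 0 forward once under B3/S23, and compare with the target:
  (1,2)=. (4,3)=. -> step gives (3,2)='.' but target has '*' -> reject
  (1,2)=. (4,3)=* -> step reproduces the target at every cell -> ACCEPT
  (1,2)=* (4,3)=. -> step gives (2,2)='*' but target has '.' -> reject
  (1,2)=* (4,3)=* -> step gives (2,2)='*' but target has '.' -> reject
Unique solution: (1,2)=dead, (4,3)=live.
Check: live-neighbor counts of every cell in the completed generation 0:
0000
1110
1021
1131
0021
Applying B3/S23 to generation 0 with these counts gives:
....
....
....
..*.
....
which matches the target exactly.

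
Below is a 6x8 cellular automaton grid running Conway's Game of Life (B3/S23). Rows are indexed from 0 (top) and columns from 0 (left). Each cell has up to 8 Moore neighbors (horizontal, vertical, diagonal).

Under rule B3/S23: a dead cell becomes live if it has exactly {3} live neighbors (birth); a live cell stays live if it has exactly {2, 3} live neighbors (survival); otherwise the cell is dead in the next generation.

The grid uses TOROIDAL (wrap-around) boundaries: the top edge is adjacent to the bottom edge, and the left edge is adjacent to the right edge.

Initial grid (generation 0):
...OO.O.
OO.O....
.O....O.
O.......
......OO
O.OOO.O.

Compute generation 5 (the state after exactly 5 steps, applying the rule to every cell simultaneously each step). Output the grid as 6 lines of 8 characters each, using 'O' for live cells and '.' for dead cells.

Answer: O....OO.
.O.....O
.O.....O
........
OO...OO.
OO...OO.

Derivation:
Simulating step by step:
Generation 0 (given above): 16 live cells
Generation 1: 20 live cells
O.......
OO.OOO.O
.OO....O
O.....O.
OO.O.OO.
..O.O.O.
Generation 2: 24 live cells
O.O...O.
...OO.OO
..OOOO..
.....OO.
OOOOO.O.
O.OOO.O.
Generation 3: 15 live cells
O.O...O.
.O....OO
..O....O
......OO
O.....O.
O...O.O.
Generation 4: 11 live cells
O.....O.
.OO...O.
........
O.....O.
O.....O.
O.....O.
Generation 5: 15 live cells
(generation 5 grid is the final answer)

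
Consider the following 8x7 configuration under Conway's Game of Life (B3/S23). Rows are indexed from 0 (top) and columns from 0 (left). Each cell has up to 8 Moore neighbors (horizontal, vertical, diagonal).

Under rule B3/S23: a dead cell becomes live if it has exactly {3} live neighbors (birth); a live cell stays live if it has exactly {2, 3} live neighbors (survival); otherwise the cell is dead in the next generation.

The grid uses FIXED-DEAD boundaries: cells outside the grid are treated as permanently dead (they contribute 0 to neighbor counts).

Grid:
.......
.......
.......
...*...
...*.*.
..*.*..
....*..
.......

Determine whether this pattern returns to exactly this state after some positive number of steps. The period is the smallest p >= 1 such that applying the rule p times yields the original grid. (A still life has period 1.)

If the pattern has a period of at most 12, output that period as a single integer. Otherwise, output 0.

Simulating and comparing each generation to the original:
Gen 0 (original, given above): 6 live cells
Gen 1: 6 live cells, differs from original
Gen 2: 6 live cells, MATCHES original -> period = 2

Answer: 2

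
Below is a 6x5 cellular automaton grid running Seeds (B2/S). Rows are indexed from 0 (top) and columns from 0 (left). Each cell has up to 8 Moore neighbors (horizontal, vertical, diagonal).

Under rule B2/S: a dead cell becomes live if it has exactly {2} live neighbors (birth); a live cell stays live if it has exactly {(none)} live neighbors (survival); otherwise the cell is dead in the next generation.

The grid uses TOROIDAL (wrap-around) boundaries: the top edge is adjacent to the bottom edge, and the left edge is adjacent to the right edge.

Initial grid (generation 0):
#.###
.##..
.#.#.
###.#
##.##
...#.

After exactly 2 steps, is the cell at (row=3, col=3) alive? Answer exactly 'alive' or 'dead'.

Answer: dead

Derivation:
Simulating step by step:
Generation 0 (given above): 17 live cells
Generation 1: 0 live cells
.....
.....
.....
.....
.....
.....
Generation 2: 0 live cells
.....
.....
.....
.....
.....
.....

Cell (3,3) at generation 2: 0 -> dead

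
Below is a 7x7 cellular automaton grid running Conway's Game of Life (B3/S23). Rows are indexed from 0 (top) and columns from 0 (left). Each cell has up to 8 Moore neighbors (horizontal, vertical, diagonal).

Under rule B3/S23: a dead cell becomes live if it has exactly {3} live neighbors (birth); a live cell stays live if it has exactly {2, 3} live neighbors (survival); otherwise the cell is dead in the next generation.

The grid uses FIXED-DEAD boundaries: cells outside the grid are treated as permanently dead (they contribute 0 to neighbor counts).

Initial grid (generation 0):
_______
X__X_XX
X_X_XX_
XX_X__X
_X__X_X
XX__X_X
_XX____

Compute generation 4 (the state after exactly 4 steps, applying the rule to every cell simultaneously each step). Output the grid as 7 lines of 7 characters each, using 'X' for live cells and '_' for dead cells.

Answer: _______
_X___X_
_X___X_
_______
_______
X_X____
XXX____

Derivation:
Simulating step by step:
Generation 0 (given above): 21 live cells
Generation 1: 17 live cells
_______
_X_X_XX
X_X____
X__X__X
___XX_X
X__X___
XXX____
Generation 2: 23 live cells
_______
_XX____
X_XXXXX
_XXXXX_
__XXXX_
X__XX__
XXX____
Generation 3: 12 live cells
_______
_XX_XX_
X_____X
_______
_______
X____X_
XXXX___
Generation 4: 9 live cells
(generation 4 grid is the final answer)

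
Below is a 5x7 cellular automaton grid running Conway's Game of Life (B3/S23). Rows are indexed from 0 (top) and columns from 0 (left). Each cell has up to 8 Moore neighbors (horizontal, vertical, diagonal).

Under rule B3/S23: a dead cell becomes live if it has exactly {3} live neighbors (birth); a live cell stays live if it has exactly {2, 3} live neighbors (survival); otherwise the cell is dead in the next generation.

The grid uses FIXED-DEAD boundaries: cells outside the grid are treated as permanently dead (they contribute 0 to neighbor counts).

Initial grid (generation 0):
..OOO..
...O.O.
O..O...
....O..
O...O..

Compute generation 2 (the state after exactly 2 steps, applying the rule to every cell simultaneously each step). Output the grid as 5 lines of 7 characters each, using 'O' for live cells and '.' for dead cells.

Answer: ...O...
..O.O..
...OO..
...OO..
.......

Derivation:
Simulating step by step:
Generation 0 (given above): 10 live cells
Generation 1: 6 live cells
..OOO..
.......
...O...
...OO..
.......
Generation 2: 7 live cells
(generation 2 grid is the final answer)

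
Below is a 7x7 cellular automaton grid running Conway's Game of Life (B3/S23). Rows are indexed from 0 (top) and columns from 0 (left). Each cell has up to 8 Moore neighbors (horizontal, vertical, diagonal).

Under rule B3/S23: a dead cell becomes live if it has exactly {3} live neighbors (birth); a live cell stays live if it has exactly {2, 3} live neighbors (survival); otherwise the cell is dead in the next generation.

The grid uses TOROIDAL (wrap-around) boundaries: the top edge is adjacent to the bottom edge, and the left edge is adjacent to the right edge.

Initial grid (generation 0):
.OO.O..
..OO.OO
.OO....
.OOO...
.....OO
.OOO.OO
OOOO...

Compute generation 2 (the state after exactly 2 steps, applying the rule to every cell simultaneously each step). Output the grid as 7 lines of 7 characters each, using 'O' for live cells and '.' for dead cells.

Simulating step by step:
Generation 0 (given above): 23 live cells
Generation 1: 17 live cells
....OOO
O...OO.
O...O..
OO.O...
.....OO
...O.O.
.....OO
Generation 2: 15 live cells
(generation 2 grid is the final answer)

Answer: O......
O..O...
O..OOO.
OO..OO.
O.O..OO
.......
.......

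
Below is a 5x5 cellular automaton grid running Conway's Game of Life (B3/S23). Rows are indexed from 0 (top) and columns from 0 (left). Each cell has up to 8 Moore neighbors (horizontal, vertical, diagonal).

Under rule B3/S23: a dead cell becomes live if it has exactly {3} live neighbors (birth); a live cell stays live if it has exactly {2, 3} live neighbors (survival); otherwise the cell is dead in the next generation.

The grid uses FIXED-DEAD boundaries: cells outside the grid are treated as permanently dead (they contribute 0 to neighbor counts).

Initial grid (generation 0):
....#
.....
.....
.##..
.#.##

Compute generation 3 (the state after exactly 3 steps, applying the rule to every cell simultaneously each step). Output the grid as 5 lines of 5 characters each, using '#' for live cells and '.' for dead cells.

Simulating step by step:
Generation 0 (given above): 6 live cells
Generation 1: 5 live cells
.....
.....
.....
.###.
.#.#.
Generation 2: 5 live cells
.....
.....
..#..
.#.#.
.#.#.
Generation 3: 3 live cells
(generation 3 grid is the final answer)

Answer: .....
.....
..#..
.#.#.
.....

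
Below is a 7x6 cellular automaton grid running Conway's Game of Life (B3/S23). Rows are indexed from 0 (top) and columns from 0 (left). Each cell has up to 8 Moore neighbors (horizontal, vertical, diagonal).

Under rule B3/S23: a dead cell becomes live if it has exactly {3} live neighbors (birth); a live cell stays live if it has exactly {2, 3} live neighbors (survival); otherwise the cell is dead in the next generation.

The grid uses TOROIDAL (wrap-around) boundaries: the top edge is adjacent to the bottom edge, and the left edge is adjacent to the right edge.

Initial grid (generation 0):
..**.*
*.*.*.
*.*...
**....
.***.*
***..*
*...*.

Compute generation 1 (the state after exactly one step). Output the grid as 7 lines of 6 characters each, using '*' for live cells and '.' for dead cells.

Answer: *.*...
*.*.*.
*.**..
...*.*
...***
......
....*.

Derivation:
Simulating step by step:
Generation 0 (given above): 20 live cells
Generation 1: 14 live cells
(generation 1 grid is the final answer)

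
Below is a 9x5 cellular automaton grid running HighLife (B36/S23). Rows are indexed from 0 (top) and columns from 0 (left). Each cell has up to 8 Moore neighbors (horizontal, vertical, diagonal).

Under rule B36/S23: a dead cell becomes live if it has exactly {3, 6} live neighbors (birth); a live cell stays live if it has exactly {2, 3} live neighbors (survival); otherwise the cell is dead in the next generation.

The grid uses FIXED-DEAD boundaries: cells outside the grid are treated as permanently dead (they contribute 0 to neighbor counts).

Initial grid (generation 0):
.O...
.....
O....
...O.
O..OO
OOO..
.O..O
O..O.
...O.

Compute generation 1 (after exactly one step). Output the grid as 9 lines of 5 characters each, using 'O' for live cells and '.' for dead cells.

Simulating step by step:
Generation 0 (given above): 14 live cells
Generation 1: 12 live cells
(generation 1 grid is the final answer)

Answer: .....
.....
.....
...OO
O..OO
O.O.O
...O.
..OOO
.....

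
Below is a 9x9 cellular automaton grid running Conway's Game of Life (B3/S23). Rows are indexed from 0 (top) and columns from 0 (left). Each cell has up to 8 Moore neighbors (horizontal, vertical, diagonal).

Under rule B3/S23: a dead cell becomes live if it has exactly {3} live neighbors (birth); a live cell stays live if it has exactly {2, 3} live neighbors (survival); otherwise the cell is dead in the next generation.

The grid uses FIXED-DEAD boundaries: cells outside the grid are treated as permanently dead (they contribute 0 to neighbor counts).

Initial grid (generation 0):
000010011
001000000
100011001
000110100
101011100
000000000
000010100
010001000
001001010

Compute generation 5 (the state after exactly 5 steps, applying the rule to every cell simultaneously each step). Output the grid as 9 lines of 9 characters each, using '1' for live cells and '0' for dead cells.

Simulating step by step:
Generation 0 (given above): 23 live cells
Generation 1: 19 live cells
000000000
000111011
000011000
010000110
000010100
000110100
000001000
000011000
000000100
Generation 2: 21 live cells
000010000
000101100
000100001
000010110
000110100
000110100
000100100
000011100
000001000
Generation 3: 20 live cells
000011000
000101000
000100000
000010110
000000100
001000110
000100110
000010100
000011100
Generation 4: 16 live cells
000011000
000101000
000101100
000001110
000000000
000001000
000100000
000110000
000010100
Generation 5: 15 live cells
(generation 5 grid is the final answer)

Answer: 000011000
000100000
000000010
000011010
000001000
000000000
000100000
000111000
000111000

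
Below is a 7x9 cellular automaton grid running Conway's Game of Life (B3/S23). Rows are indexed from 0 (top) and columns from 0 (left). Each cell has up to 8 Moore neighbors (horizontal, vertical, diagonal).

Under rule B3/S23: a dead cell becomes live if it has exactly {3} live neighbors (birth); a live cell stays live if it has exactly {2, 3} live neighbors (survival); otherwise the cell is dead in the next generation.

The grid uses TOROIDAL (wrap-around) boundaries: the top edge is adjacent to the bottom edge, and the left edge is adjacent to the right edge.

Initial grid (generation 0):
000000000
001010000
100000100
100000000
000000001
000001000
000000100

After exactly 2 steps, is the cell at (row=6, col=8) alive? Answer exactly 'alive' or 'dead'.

Simulating step by step:
Generation 0 (given above): 8 live cells
Generation 1: 3 live cells
000000000
000000000
010000000
100000001
000000000
000000000
000000000
Generation 2: 2 live cells
000000000
000000000
100000000
100000000
000000000
000000000
000000000

Cell (6,8) at generation 2: 0 -> dead

Answer: dead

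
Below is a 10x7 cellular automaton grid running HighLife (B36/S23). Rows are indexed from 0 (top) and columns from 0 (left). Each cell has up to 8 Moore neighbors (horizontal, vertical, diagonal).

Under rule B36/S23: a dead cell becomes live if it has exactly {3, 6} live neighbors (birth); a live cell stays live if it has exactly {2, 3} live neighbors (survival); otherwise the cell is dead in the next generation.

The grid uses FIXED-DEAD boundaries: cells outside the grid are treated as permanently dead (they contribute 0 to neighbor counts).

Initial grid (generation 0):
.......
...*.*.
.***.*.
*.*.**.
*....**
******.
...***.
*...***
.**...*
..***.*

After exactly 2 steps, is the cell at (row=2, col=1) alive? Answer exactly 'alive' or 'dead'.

Simulating step by step:
Generation 0 (given above): 33 live cells
Generation 1: 26 live cells
.......
...*...
.*..***
*.*....
**..*.*
***....
*......
.**...*
.**..**
.***.*.
Generation 2: 29 live cells
.......
....**.
.*****.
*.***.*
...*...
..*....
**.....
*.*..**
*...***
.*.****

Cell (2,1) at generation 2: 1 -> alive

Answer: alive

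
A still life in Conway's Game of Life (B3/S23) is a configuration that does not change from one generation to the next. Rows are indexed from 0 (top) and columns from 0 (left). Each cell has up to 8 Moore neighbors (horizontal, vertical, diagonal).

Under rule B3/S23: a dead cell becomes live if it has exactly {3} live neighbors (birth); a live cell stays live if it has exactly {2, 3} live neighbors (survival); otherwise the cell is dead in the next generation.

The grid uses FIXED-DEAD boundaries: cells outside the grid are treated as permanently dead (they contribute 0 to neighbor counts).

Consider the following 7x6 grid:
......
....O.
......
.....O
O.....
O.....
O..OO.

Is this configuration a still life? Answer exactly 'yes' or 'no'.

Compute generation 1 and compare to generation 0 (given above):
Generation 1:
......
......
......
......
......
OO....
......
Cell (1,4) differs: gen0=1 vs gen1=0 -> NOT a still life.

Answer: no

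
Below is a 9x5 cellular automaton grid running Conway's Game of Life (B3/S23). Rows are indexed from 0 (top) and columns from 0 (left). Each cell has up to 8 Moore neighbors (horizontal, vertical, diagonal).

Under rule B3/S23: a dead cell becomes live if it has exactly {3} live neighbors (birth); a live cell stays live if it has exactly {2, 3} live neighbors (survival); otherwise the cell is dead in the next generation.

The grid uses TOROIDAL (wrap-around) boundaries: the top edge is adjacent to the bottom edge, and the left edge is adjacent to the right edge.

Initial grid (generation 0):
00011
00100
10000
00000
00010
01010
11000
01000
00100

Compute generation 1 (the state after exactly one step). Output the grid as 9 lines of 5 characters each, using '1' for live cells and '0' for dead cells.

Answer: 00110
00011
00000
00000
00100
11001
11000
11100
00110

Derivation:
Simulating step by step:
Generation 0 (given above): 11 live cells
Generation 1: 15 live cells
(generation 1 grid is the final answer)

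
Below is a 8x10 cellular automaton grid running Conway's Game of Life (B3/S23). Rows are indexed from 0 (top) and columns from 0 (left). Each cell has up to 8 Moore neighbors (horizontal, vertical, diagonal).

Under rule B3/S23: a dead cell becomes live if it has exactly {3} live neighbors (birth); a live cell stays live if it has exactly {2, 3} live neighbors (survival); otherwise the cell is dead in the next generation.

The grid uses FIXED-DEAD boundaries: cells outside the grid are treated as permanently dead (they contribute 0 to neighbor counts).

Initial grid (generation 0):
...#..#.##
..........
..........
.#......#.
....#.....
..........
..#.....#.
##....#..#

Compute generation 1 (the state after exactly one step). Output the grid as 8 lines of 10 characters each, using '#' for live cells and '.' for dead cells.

Simulating step by step:
Generation 0 (given above): 13 live cells
Generation 1: 2 live cells
(generation 1 grid is the final answer)

Answer: ..........
..........
..........
..........
..........
..........
.#........
.#........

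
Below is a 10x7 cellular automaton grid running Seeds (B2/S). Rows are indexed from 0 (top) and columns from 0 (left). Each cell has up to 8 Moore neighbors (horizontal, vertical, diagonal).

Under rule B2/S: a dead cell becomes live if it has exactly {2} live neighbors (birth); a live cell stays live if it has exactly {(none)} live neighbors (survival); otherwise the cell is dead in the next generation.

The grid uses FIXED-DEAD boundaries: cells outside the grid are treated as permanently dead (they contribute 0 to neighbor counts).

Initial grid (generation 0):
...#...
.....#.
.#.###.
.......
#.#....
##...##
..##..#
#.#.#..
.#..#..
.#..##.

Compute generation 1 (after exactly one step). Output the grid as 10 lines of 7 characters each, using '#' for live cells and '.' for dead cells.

Simulating step by step:
Generation 0 (given above): 23 live cells
Generation 1: 12 live cells
(generation 1 grid is the final answer)

Answer: ....#..
......#
..#...#
#....#.
.....##
....#..
.......
.......
.......
#.##...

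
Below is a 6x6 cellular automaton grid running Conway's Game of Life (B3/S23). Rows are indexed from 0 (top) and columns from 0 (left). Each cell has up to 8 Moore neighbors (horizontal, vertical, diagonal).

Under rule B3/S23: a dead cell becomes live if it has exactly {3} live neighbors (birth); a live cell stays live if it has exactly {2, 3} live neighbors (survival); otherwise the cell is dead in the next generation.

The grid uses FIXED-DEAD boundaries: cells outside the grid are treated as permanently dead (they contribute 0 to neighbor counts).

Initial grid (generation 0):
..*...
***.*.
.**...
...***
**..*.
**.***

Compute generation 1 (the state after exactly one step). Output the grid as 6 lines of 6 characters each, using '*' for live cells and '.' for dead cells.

Simulating step by step:
Generation 0 (given above): 18 live cells
Generation 1: 17 live cells
(generation 1 grid is the final answer)

Answer: ..**..
*.....
*....*
*..***
**....
******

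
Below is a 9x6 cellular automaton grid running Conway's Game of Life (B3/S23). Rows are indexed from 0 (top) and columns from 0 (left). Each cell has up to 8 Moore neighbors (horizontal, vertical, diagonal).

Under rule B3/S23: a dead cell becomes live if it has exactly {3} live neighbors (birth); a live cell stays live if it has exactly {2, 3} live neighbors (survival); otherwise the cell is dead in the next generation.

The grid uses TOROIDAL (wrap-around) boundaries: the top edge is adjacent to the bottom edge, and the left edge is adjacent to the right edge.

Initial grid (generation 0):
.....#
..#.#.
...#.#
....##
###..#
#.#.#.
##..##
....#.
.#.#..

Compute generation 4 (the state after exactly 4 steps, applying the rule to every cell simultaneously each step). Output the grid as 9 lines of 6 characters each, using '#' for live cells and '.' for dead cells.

Answer: #...#.
.#....
.#....
##....
#..#..
.##..#
.##.#.
.##...
..##.#

Derivation:
Simulating step by step:
Generation 0 (given above): 21 live cells
Generation 1: 22 live cells
..###.
...###
...#.#
.###..
..#...
..#.#.
##..#.
.####.
....#.
Generation 2: 17 live cells
..#...
.....#
#....#
.#.##.
......
..#..#
#...#.
###.#.
.#...#
Generation 3: 20 live cells
#.....
#....#
#....#
#...##
..###.
.....#
#.#.#.
..###.
...#.#
Generation 4: 19 live cells
(generation 4 grid is the final answer)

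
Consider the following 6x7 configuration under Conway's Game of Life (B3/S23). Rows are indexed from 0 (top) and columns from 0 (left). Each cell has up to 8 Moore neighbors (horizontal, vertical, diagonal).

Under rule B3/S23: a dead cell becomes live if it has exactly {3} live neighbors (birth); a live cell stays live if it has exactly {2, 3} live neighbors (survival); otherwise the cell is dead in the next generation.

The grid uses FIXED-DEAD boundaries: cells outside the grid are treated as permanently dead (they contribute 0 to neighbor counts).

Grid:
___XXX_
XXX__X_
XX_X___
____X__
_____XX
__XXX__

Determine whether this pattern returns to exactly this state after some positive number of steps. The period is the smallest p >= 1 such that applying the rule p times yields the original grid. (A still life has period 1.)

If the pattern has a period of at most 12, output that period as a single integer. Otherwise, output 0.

Simulating and comparing each generation to the original:
Gen 0 (original, given above): 16 live cells
Gen 1: 16 live cells, differs from original
Gen 2: 14 live cells, differs from original
Gen 3: 13 live cells, differs from original
Gen 4: 16 live cells, differs from original
Gen 5: 14 live cells, differs from original
Gen 6: 20 live cells, differs from original
Gen 7: 11 live cells, differs from original
Gen 8: 8 live cells, differs from original
Gen 9: 7 live cells, differs from original
Gen 10: 7 live cells, differs from original
Gen 11: 7 live cells, differs from original
Gen 12: 7 live cells, differs from original
No period found within 12 steps.

Answer: 0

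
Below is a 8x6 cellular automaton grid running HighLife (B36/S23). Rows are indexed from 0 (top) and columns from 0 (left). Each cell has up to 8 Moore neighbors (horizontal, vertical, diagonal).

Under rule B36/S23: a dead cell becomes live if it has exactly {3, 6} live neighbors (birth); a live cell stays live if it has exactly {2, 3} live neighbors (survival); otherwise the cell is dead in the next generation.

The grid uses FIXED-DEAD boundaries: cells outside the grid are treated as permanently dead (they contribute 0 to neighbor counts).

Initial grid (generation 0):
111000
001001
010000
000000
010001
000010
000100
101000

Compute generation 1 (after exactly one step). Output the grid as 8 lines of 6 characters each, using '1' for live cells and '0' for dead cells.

Simulating step by step:
Generation 0 (given above): 12 live cells
Generation 1: 6 live cells
(generation 1 grid is the final answer)

Answer: 011000
101000
000000
000000
000000
000010
000100
000000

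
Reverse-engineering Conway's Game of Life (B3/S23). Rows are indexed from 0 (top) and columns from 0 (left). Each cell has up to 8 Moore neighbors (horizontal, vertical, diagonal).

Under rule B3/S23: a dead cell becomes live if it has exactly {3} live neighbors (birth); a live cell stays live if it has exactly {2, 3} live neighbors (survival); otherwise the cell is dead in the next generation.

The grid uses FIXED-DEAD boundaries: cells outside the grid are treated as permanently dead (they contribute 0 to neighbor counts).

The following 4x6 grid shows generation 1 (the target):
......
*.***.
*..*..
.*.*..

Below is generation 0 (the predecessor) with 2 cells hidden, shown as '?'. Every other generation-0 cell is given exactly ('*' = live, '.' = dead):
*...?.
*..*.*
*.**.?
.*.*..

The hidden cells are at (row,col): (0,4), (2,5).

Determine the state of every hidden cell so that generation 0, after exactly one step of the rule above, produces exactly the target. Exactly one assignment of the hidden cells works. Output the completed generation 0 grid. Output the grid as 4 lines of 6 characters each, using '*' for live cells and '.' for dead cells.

Answer: *.....
*..*.*
*.**..
.*.*..

Derivation:
Hidden generation-0 cells (in order): (0,4), (2,5).
A hidden cell only influences target cells in its own 3x3 neighborhood. Try each of the 2^2 = 4 assignments, step the completed generation 0 forward once under B3/S23, and compare with the target:
  (0,4)=. (2,5)=. -> step reproduces the target at every cell -> ACCEPT
  (0,4)=. (2,5)=* -> step gives (1,4)='.' but target has '*' -> reject
  (0,4)=* (2,5)=. -> step gives (0,4)='*' but target has '.' -> reject
  (0,4)=* (2,5)=* -> step gives (0,4)='*' but target has '.' -> reject
Unique solution: (0,4)=dead, (2,5)=dead.
Check: live-neighbor counts of every cell in the completed generation 0:
121121
243230
244341
224220
Applying B3/S23 to generation 0 with these counts gives:
......
*.***.
*..*..
.*.*..
which matches the target exactly.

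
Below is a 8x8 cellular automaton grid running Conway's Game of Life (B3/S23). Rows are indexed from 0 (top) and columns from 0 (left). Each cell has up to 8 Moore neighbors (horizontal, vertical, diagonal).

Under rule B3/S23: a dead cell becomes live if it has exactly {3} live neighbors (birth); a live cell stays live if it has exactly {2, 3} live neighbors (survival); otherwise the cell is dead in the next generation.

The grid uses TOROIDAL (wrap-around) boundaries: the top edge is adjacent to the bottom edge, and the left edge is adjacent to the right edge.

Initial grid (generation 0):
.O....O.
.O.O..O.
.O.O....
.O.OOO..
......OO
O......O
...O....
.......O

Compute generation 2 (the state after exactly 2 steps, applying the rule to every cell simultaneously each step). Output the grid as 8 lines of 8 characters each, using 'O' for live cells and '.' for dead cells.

Simulating step by step:
Generation 0 (given above): 17 live cells
Generation 1: 24 live cells
O.O...OO
OO......
OO.O.O..
O..OOOO.
....OOOO
O.....OO
O......O
........
Generation 2: 15 live cells
(generation 2 grid is the final answer)

Answer: O......O
......O.
...O.OO.
OOOO....
...O....
........
O.....O.
.O....O.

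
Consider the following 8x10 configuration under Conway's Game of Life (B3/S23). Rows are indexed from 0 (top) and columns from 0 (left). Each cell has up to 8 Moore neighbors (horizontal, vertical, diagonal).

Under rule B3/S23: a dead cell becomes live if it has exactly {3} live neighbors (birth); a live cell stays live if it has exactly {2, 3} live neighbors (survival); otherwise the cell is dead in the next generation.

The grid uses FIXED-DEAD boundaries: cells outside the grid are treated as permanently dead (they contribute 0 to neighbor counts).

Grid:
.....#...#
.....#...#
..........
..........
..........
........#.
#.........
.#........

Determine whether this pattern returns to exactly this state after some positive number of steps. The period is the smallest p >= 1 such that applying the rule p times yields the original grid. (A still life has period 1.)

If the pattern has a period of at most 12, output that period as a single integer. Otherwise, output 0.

Answer: 0

Derivation:
Simulating and comparing each generation to the original:
Gen 0 (original, given above): 7 live cells
Gen 1: 0 live cells, differs from original
Gen 2: 0 live cells, differs from original
Gen 3: 0 live cells, differs from original
Gen 4: 0 live cells, differs from original
Gen 5: 0 live cells, differs from original
Gen 6: 0 live cells, differs from original
Gen 7: 0 live cells, differs from original
Gen 8: 0 live cells, differs from original
Gen 9: 0 live cells, differs from original
Gen 10: 0 live cells, differs from original
Gen 11: 0 live cells, differs from original
Gen 12: 0 live cells, differs from original
No period found within 12 steps.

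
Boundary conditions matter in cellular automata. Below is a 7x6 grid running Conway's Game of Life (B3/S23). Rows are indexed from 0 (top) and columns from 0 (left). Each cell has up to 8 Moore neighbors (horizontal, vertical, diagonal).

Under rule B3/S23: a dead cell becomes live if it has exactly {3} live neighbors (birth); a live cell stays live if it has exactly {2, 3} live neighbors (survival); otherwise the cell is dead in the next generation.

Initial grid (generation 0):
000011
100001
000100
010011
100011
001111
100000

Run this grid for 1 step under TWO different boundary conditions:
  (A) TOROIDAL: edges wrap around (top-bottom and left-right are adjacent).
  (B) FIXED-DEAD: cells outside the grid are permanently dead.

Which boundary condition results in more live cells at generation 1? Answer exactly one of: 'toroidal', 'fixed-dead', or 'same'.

Under TOROIDAL boundary, generation 1:
000010
100001
000000
000100
011000
010100
100000
Population = 9

Under FIXED-DEAD boundary, generation 1:
000011
000001
000001
000101
011000
010101
000110
Population = 13

Comparison: toroidal=9, fixed-dead=13 -> fixed-dead

Answer: fixed-dead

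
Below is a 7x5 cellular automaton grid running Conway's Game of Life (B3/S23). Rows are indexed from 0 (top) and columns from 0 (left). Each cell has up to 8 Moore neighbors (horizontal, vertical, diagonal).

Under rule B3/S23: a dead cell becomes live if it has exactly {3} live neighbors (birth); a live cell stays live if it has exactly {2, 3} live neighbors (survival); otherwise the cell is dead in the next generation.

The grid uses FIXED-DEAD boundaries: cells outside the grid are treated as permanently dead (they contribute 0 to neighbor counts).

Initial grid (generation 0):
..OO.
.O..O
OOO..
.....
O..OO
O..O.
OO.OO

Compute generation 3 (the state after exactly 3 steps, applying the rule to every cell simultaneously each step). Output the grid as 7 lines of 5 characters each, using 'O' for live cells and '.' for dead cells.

Simulating step by step:
Generation 0 (given above): 16 live cells
Generation 1: 17 live cells
..OO.
O....
OOO..
O.OO.
...OO
O....
OOOOO
Generation 2: 16 live cells
.....
O..O.
O.OO.
O...O
.OOOO
O....
OOOO.
Generation 3: 19 live cells
(generation 3 grid is the final answer)

Answer: .....
.OOO.
O.OOO
O...O
OOOOO
O...O
OOO..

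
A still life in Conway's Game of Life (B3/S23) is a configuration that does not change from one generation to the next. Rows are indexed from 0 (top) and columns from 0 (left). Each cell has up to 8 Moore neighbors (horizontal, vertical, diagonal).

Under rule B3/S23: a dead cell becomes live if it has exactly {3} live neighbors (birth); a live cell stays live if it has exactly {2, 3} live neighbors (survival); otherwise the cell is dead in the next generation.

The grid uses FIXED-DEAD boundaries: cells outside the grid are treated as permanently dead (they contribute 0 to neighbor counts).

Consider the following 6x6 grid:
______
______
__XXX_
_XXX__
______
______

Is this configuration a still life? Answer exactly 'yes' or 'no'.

Answer: no

Derivation:
Compute generation 1 and compare to generation 0 (given above):
Generation 1:
______
___X__
_X__X_
_X__X_
__X___
______
Cell (1,3) differs: gen0=0 vs gen1=1 -> NOT a still life.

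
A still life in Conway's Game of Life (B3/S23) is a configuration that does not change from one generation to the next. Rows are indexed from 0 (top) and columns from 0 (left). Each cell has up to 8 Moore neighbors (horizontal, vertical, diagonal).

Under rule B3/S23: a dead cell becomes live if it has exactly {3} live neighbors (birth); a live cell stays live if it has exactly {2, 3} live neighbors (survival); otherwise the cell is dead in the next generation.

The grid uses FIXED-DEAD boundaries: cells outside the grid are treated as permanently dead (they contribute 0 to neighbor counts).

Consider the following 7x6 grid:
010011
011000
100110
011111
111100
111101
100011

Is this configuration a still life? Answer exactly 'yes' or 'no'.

Answer: no

Derivation:
Compute generation 1 and compare to generation 0 (given above):
Generation 1:
011000
111001
100001
000001
000001
000001
101111
Cell (0,2) differs: gen0=0 vs gen1=1 -> NOT a still life.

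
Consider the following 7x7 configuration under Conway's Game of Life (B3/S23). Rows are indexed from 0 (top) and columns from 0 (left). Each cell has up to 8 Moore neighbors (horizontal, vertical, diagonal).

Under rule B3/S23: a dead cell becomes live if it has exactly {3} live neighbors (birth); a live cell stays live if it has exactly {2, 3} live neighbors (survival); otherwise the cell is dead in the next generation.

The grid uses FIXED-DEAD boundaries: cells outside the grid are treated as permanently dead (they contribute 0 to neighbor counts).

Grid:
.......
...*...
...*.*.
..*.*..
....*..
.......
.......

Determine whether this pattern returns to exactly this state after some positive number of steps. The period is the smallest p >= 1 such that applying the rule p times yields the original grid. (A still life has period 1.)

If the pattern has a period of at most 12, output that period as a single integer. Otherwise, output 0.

Answer: 2

Derivation:
Simulating and comparing each generation to the original:
Gen 0 (original, given above): 6 live cells
Gen 1: 6 live cells, differs from original
Gen 2: 6 live cells, MATCHES original -> period = 2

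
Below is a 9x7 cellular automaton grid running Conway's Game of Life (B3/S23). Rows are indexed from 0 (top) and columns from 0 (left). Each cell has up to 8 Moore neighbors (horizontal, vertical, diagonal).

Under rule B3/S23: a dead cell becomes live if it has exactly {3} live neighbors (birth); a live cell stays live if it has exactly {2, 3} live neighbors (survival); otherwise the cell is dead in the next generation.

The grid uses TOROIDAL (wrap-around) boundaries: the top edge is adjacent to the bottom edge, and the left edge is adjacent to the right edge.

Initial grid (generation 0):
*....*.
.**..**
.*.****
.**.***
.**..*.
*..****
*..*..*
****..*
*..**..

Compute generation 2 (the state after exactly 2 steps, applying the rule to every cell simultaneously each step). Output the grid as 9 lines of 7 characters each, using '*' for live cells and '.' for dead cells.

Answer: .....**
.*.**..
..*....
.......
.......
.......
.......
.....*.
..**.*.

Derivation:
Simulating step by step:
Generation 0 (given above): 35 live cells
Generation 1: 12 live cells
*.**.*.
.***...
.......
.......
.......
...*...
.......
.....*.
...***.
Generation 2: 10 live cells
(generation 2 grid is the final answer)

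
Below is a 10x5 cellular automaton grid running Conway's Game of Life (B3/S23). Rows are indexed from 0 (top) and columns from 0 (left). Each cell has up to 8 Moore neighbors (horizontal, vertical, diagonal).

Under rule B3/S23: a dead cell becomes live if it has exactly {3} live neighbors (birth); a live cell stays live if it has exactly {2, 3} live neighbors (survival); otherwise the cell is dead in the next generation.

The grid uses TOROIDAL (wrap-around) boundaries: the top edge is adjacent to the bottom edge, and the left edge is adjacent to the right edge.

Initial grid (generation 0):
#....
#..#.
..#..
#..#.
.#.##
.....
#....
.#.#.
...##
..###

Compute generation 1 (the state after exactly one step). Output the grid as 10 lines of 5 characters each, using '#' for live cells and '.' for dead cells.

Simulating step by step:
Generation 0 (given above): 17 live cells
Generation 1: 23 live cells
(generation 1 grid is the final answer)

Answer: ###..
.#..#
.###.
##.#.
#.###
#...#
.....
#.##.
#....
#.#..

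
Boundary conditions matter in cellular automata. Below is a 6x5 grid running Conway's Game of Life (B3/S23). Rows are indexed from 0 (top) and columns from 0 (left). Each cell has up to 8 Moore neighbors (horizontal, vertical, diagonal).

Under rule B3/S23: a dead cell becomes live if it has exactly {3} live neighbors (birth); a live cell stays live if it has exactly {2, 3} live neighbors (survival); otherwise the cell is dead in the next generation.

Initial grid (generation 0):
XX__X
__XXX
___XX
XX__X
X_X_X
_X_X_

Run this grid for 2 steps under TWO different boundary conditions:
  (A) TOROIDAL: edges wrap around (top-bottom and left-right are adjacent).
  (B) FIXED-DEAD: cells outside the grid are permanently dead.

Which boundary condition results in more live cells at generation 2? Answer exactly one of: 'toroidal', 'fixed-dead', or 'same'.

Answer: fixed-dead

Derivation:
Under TOROIDAL boundary, generation 2:
_X___
XXX__
X____
_XX__
_XXX_
__X__
Population = 11

Under FIXED-DEAD boundary, generation 2:
_XXX_
X__X_
___X_
X_X__
X___X
_XXX_
Population = 13

Comparison: toroidal=11, fixed-dead=13 -> fixed-dead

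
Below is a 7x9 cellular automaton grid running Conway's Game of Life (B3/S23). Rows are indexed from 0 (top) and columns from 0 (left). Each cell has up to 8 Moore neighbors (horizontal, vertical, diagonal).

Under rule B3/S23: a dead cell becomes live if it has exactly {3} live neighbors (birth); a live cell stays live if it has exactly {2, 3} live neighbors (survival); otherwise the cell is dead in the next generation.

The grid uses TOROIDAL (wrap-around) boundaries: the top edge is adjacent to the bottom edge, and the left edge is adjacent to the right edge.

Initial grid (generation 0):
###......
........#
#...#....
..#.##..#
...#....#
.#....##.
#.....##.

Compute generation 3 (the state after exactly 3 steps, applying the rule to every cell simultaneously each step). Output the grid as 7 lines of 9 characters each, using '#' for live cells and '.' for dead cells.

Simulating step by step:
Generation 0 (given above): 18 live cells
Generation 1: 26 live cells
##.....#.
........#
#..###..#
#...##..#
#.#####.#
#.....#..
#.#...##.
Generation 2: 19 live cells
##....##.
.#..#..#.
...#.#.#.
..#......
...#..#..
#.#.#....
#.....##.
Generation 3: 30 live cells
(generation 3 grid is the final answer)

Answer: ##...#...
###.##.#.
..###.#..
..###.#..
.###.....
.#.#.####
#....###.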